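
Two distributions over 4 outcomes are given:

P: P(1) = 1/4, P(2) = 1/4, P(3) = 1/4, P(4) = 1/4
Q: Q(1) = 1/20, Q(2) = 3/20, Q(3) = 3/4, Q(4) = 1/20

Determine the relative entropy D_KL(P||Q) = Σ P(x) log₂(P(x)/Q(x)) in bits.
0.9490 bits

D_KL(P||Q) = Σ P(x) log₂(P(x)/Q(x))

Computing term by term:
  P(1)·log₂(P(1)/Q(1)) = (1/4)·log₂((1/4)/(1/20)) = 0.58048
  P(2)·log₂(P(2)/Q(2)) = (1/4)·log₂((1/4)/(3/20)) = 0.18424
  P(3)·log₂(P(3)/Q(3)) = (1/4)·log₂((1/4)/(3/4)) = -0.39624
  P(4)·log₂(P(4)/Q(4)) = (1/4)·log₂((1/4)/(1/20)) = 0.58048

D_KL(P||Q) = 0.58048 + 0.18424 - 0.39624 + 0.58048 = 0.94896 ≈ 0.9490 bits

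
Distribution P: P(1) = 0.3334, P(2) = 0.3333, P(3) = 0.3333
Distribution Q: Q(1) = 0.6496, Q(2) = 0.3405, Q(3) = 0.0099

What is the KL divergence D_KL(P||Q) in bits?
1.3598 bits

D_KL(P||Q) = Σ P(x) log₂(P(x)/Q(x))

Computing term by term:
  P(1)·log₂(P(1)/Q(1)) = 0.3334·log₂(0.3334/0.6496) = -0.32083
  P(2)·log₂(P(2)/Q(2)) = 0.3333·log₂(0.3333/0.3405) = -0.01028
  P(3)·log₂(P(3)/Q(3)) = 0.3333·log₂(0.3333/0.0099) = 1.69091

D_KL(P||Q) = -0.32083 - 0.01028 + 1.69091 = 1.35980 ≈ 1.3598 bits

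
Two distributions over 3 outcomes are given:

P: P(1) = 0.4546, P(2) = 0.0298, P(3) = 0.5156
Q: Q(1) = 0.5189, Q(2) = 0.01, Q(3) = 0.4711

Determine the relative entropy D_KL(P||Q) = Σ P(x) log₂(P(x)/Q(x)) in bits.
0.0273 bits

D_KL(P||Q) = Σ P(x) log₂(P(x)/Q(x))

Computing term by term:
  P(1)·log₂(P(1)/Q(1)) = 0.4546·log₂(0.4546/0.5189) = -0.08676
  P(2)·log₂(P(2)/Q(2)) = 0.0298·log₂(0.0298/0.01) = 0.04694
  P(3)·log₂(P(3)/Q(3)) = 0.5156·log₂(0.5156/0.4711) = 0.06714

D_KL(P||Q) = -0.08676 + 0.04694 + 0.06714 = 0.02732 ≈ 0.0273 bits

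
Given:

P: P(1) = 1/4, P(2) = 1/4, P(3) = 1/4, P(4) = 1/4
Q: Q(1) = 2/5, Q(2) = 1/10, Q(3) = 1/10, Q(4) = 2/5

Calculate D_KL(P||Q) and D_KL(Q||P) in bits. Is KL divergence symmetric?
D_KL(P||Q) = 0.3219 bits, D_KL(Q||P) = 0.2781 bits. No, KL divergence is not symmetric.

D_KL(P||Q) = Σ P(x) log₂(P(x)/Q(x))

Computing term by term:
  P(1)·log₂(P(1)/Q(1)) = (1/4)·log₂((1/4)/(2/5)) = -0.16952
  P(2)·log₂(P(2)/Q(2)) = (1/4)·log₂((1/4)/(1/10)) = 0.33048
  P(3)·log₂(P(3)/Q(3)) = (1/4)·log₂((1/4)/(1/10)) = 0.33048
  P(4)·log₂(P(4)/Q(4)) = (1/4)·log₂((1/4)/(2/5)) = -0.16952

D_KL(P||Q) = -0.16952 + 0.33048 + 0.33048 - 0.16952 = 0.32192 ≈ 0.3219 bits

D_KL(Q||P) = Σ Q(x) log₂(Q(x)/P(x))

Computing term by term:
  Q(1)·log₂(Q(1)/P(1)) = (2/5)·log₂((2/5)/(1/4)) = 0.27123
  Q(2)·log₂(Q(2)/P(2)) = (1/10)·log₂((1/10)/(1/4)) = -0.13219
  Q(3)·log₂(Q(3)/P(3)) = (1/10)·log₂((1/10)/(1/4)) = -0.13219
  Q(4)·log₂(Q(4)/P(4)) = (2/5)·log₂((2/5)/(1/4)) = 0.27123

D_KL(Q||P) = 0.27123 - 0.13219 - 0.13219 + 0.27123 = 0.27808 ≈ 0.2781 bits

These are NOT equal (difference: 0.0438 bits). KL divergence is asymmetric: D_KL(P||Q) ≠ D_KL(Q||P) in general.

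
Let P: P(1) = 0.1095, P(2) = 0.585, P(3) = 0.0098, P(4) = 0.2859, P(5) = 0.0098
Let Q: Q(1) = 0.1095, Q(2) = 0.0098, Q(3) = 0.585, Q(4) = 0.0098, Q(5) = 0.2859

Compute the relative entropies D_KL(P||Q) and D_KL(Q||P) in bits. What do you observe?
D_KL(P||Q) = 4.7371 bits, D_KL(Q||P) = 4.7371 bits. The two directions give the same value here, because Q is a self-inverse relabeling of P; in general KL divergence is asymmetric.

D_KL(P||Q) = Σ P(x) log₂(P(x)/Q(x))

Computing term by term:
  P(1)·log₂(P(1)/Q(1)) = 0.1095·log₂(0.1095/0.1095) = 0.00000
  P(2)·log₂(P(2)/Q(2)) = 0.585·log₂(0.585/0.0098) = 3.45121
  P(3)·log₂(P(3)/Q(3)) = 0.0098·log₂(0.0098/0.585) = -0.05782
  P(4)·log₂(P(4)/Q(4)) = 0.2859·log₂(0.2859/0.0098) = 1.39136
  P(5)·log₂(P(5)/Q(5)) = 0.0098·log₂(0.0098/0.2859) = -0.04769

D_KL(P||Q) = 0.00000 + 3.45121 - 0.05782 + 1.39136 - 0.04769 = 4.73706 ≈ 4.7371 bits

D_KL(Q||P) = Σ Q(x) log₂(Q(x)/P(x))

Computing term by term:
  Q(1)·log₂(Q(1)/P(1)) = 0.1095·log₂(0.1095/0.1095) = 0.00000
  Q(2)·log₂(Q(2)/P(2)) = 0.0098·log₂(0.0098/0.585) = -0.05782
  Q(3)·log₂(Q(3)/P(3)) = 0.585·log₂(0.585/0.0098) = 3.45121
  Q(4)·log₂(Q(4)/P(4)) = 0.0098·log₂(0.0098/0.2859) = -0.04769
  Q(5)·log₂(Q(5)/P(5)) = 0.2859·log₂(0.2859/0.0098) = 1.39136

D_KL(Q||P) = 0.00000 - 0.05782 + 3.45121 - 0.04769 + 1.39136 = 4.73706 ≈ 4.7371 bits

These ARE equal here. Q is P with outcomes relabeled (Q(2) = P(3), Q(3) = P(2), Q(4) = P(5), Q(5) = P(4)) by a relabeling that is its own inverse, so the two sums contain exactly the same terms in a different order. This is a special case — KL divergence is not symmetric in general: D_KL(P||Q) ≠ D_KL(Q||P) for most P, Q.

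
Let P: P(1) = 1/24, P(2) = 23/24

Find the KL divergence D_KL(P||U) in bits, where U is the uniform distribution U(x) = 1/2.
0.7501 bits

U(i) = 1/2 for all i

D_KL(P||U) = Σ P(x) log₂(P(x) / (1/2))
           = Σ P(x) log₂(P(x)) + log₂(2)
           = log₂(2) - H(P)

H(P) = -Σ P(x) log₂(P(x)):
  -P(1)·log₂(P(1)) = -(1/24)·log₂(1/24) = 0.19104
  -P(2)·log₂(P(2)) = -(23/24)·log₂(23/24) = 0.05884
H(P) = 0.19104 + 0.05884 = 0.24988 bits

log₂(2) = 1.00000 bits

D_KL(P||U) = 1.00000 - 0.24988 = 0.75012 ≈ 0.7501 bits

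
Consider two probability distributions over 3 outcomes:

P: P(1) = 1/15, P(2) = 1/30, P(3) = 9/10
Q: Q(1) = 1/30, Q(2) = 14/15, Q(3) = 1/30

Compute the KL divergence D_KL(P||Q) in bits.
4.1858 bits

D_KL(P||Q) = Σ P(x) log₂(P(x)/Q(x))

Computing term by term:
  P(1)·log₂(P(1)/Q(1)) = (1/15)·log₂((1/15)/(1/30)) = 0.06667
  P(2)·log₂(P(2)/Q(2)) = (1/30)·log₂((1/30)/(14/15)) = -0.16025
  P(3)·log₂(P(3)/Q(3)) = (9/10)·log₂((9/10)/(1/30)) = 4.27940

D_KL(P||Q) = 0.06667 - 0.16025 + 4.27940 = 4.18582 ≈ 4.1858 bits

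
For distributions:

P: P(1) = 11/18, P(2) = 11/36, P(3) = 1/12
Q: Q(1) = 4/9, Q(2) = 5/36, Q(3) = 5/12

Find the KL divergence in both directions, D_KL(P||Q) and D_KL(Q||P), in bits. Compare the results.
D_KL(P||Q) = 0.4348 bits, D_KL(Q||P) = 0.6053 bits. D_KL(Q||P) is larger than D_KL(P||Q) by 0.1705 bits; the two directions differ.

D_KL(P||Q) = Σ P(x) log₂(P(x)/Q(x))

Computing term by term:
  P(1)·log₂(P(1)/Q(1)) = (11/18)·log₂((11/18)/(4/9)) = 0.28076
  P(2)·log₂(P(2)/Q(2)) = (11/36)·log₂((11/36)/(5/36)) = 0.34757
  P(3)·log₂(P(3)/Q(3)) = (1/12)·log₂((1/12)/(5/12)) = -0.19349

D_KL(P||Q) = 0.28076 + 0.34757 - 0.19349 = 0.43484 ≈ 0.4348 bits

D_KL(Q||P) = Σ Q(x) log₂(Q(x)/P(x))

Computing term by term:
  Q(1)·log₂(Q(1)/P(1)) = (4/9)·log₂((4/9)/(11/18)) = -0.20419
  Q(2)·log₂(Q(2)/P(2)) = (5/36)·log₂((5/36)/(11/36)) = -0.15799
  Q(3)·log₂(Q(3)/P(3)) = (5/12)·log₂((5/12)/(1/12)) = 0.96747

D_KL(Q||P) = -0.20419 - 0.15799 + 0.96747 = 0.60529 ≈ 0.6053 bits

These are NOT equal (difference: 0.1705 bits). KL divergence is asymmetric: D_KL(P||Q) ≠ D_KL(Q||P) in general.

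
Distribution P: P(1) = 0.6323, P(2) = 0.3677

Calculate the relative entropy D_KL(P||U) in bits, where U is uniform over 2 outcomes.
0.0511 bits

U(i) = 1/2 for all i

D_KL(P||U) = Σ P(x) log₂(P(x) / (1/2))
           = Σ P(x) log₂(P(x)) + log₂(2)
           = log₂(2) - H(P)

H(P) = -Σ P(x) log₂(P(x)):
  -P(1)·log₂(P(1)) = -(0.6323)·log₂(0.6323) = 0.41815
  -P(2)·log₂(P(2)) = -(0.3677)·log₂(0.3677) = 0.53074
H(P) = 0.41815 + 0.53074 = 0.94889 bits

log₂(2) = 1.00000 bits

D_KL(P||U) = 1.00000 - 0.94889 = 0.05111 ≈ 0.0511 bits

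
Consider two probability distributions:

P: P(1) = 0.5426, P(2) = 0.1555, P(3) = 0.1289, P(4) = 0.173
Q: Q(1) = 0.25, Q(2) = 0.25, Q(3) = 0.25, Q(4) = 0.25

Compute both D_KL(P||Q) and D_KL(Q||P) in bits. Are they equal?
D_KL(P||Q) = 0.2850 bits, D_KL(Q||P) = 0.2635 bits. No, they are not equal.

D_KL(P||Q) = Σ P(x) log₂(P(x)/Q(x))

Computing term by term:
  P(1)·log₂(P(1)/Q(1)) = 0.5426·log₂(0.5426/0.25) = 0.60661
  P(2)·log₂(P(2)/Q(2)) = 0.1555·log₂(0.1555/0.25) = -0.10652
  P(3)·log₂(P(3)/Q(3)) = 0.1289·log₂(0.1289/0.25) = -0.12319
  P(4)·log₂(P(4)/Q(4)) = 0.173·log₂(0.173/0.25) = -0.09189

D_KL(P||Q) = 0.60661 - 0.10652 - 0.12319 - 0.09189 = 0.28501 ≈ 0.2850 bits

D_KL(Q||P) = Σ Q(x) log₂(Q(x)/P(x))

Computing term by term:
  Q(1)·log₂(Q(1)/P(1)) = 0.25·log₂(0.25/0.5426) = -0.27949
  Q(2)·log₂(Q(2)/P(2)) = 0.25·log₂(0.25/0.1555) = 0.17125
  Q(3)·log₂(Q(3)/P(3)) = 0.25·log₂(0.25/0.1289) = 0.23892
  Q(4)·log₂(Q(4)/P(4)) = 0.25·log₂(0.25/0.173) = 0.13279

D_KL(Q||P) = -0.27949 + 0.17125 + 0.23892 + 0.13279 = 0.26347 ≈ 0.2635 bits

These are NOT equal (difference: 0.0215 bits). KL divergence is asymmetric: D_KL(P||Q) ≠ D_KL(Q||P) in general.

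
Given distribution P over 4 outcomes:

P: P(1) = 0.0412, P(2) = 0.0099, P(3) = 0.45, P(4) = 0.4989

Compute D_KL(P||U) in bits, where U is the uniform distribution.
0.7256 bits

U(i) = 1/4 for all i

D_KL(P||U) = Σ P(x) log₂(P(x) / (1/4))
           = Σ P(x) log₂(P(x)) + log₂(4)
           = log₂(4) - H(P)

H(P) = -Σ P(x) log₂(P(x)):
  -P(1)·log₂(P(1)) = -(0.0412)·log₂(0.0412) = 0.18957
  -P(2)·log₂(P(2)) = -(0.0099)·log₂(0.0099) = 0.06592
  -P(3)·log₂(P(3)) = -(0.45)·log₂(0.45) = 0.51840
  -P(4)·log₂(P(4)) = -(0.4989)·log₂(0.4989) = 0.50049
H(P) = 0.18957 + 0.06592 + 0.51840 + 0.50049 = 1.27438 bits

log₂(4) = 2.00000 bits

D_KL(P||U) = 2.00000 - 1.27438 = 0.72562 ≈ 0.7256 bits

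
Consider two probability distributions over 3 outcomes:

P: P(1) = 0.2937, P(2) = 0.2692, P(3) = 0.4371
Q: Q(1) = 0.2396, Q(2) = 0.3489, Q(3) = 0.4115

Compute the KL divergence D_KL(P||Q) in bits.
0.0236 bits

D_KL(P||Q) = Σ P(x) log₂(P(x)/Q(x))

Computing term by term:
  P(1)·log₂(P(1)/Q(1)) = 0.2937·log₂(0.2937/0.2396) = 0.08626
  P(2)·log₂(P(2)/Q(2)) = 0.2692·log₂(0.2692/0.3489) = -0.10072
  P(3)·log₂(P(3)/Q(3)) = 0.4371·log₂(0.4371/0.4115) = 0.03806

D_KL(P||Q) = 0.08626 - 0.10072 + 0.03806 = 0.02360 ≈ 0.0236 bits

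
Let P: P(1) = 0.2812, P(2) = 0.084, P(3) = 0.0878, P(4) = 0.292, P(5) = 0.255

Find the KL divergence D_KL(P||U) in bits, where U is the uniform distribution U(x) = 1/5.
0.1776 bits

U(i) = 1/5 for all i

D_KL(P||U) = Σ P(x) log₂(P(x) / (1/5))
           = Σ P(x) log₂(P(x)) + log₂(5)
           = log₂(5) - H(P)

H(P) = -Σ P(x) log₂(P(x)):
  -P(1)·log₂(P(1)) = -(0.2812)·log₂(0.2812) = 0.51469
  -P(2)·log₂(P(2)) = -(0.084)·log₂(0.084) = 0.30017
  -P(3)·log₂(P(3)) = -(0.0878)·log₂(0.0878) = 0.30815
  -P(4)·log₂(P(4)) = -(0.292)·log₂(0.292) = 0.51858
  -P(5)·log₂(P(5)) = -(0.255)·log₂(0.255) = 0.50271
H(P) = 0.51469 + 0.30017 + 0.30815 + 0.51858 + 0.50271 = 2.14430 bits

log₂(5) = 2.32193 bits

D_KL(P||U) = 2.32193 - 2.14430 = 0.17763 ≈ 0.1776 bits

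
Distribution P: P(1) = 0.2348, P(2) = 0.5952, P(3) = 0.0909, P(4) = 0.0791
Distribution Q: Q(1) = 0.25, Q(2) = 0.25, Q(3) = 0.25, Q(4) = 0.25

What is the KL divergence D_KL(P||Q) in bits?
0.4596 bits

D_KL(P||Q) = Σ P(x) log₂(P(x)/Q(x))

Computing term by term:
  P(1)·log₂(P(1)/Q(1)) = 0.2348·log₂(0.2348/0.25) = -0.02125
  P(2)·log₂(P(2)/Q(2)) = 0.5952·log₂(0.5952/0.25) = 0.74486
  P(3)·log₂(P(3)/Q(3)) = 0.0909·log₂(0.0909/0.25) = -0.13268
  P(4)·log₂(P(4)/Q(4)) = 0.0791·log₂(0.0791/0.25) = -0.13132

D_KL(P||Q) = -0.02125 + 0.74486 - 0.13268 - 0.13132 = 0.45961 ≈ 0.4596 bits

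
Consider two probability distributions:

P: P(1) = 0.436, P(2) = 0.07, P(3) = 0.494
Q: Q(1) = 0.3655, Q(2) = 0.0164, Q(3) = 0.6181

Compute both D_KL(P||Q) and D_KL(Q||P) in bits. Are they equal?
D_KL(P||Q) = 0.0978 bits, D_KL(Q||P) = 0.0725 bits. No, they are not equal.

D_KL(P||Q) = Σ P(x) log₂(P(x)/Q(x))

Computing term by term:
  P(1)·log₂(P(1)/Q(1)) = 0.436·log₂(0.436/0.3655) = 0.11094
  P(2)·log₂(P(2)/Q(2)) = 0.07·log₂(0.07/0.0164) = 0.14656
  P(3)·log₂(P(3)/Q(3)) = 0.494·log₂(0.494/0.6181) = -0.15972

D_KL(P||Q) = 0.11094 + 0.14656 - 0.15972 = 0.09778 ≈ 0.0978 bits

D_KL(Q||P) = Σ Q(x) log₂(Q(x)/P(x))

Computing term by term:
  Q(1)·log₂(Q(1)/P(1)) = 0.3655·log₂(0.3655/0.436) = -0.09300
  Q(2)·log₂(Q(2)/P(2)) = 0.0164·log₂(0.0164/0.07) = -0.03434
  Q(3)·log₂(Q(3)/P(3)) = 0.6181·log₂(0.6181/0.494) = 0.19985

D_KL(Q||P) = -0.09300 - 0.03434 + 0.19985 = 0.07251 ≈ 0.0725 bits

These are NOT equal (difference: 0.0253 bits). KL divergence is asymmetric: D_KL(P||Q) ≠ D_KL(Q||P) in general.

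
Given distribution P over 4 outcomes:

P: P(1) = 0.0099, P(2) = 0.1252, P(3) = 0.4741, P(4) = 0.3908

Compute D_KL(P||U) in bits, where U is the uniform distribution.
0.5186 bits

U(i) = 1/4 for all i

D_KL(P||U) = Σ P(x) log₂(P(x) / (1/4))
           = Σ P(x) log₂(P(x)) + log₂(4)
           = log₂(4) - H(P)

H(P) = -Σ P(x) log₂(P(x)):
  -P(1)·log₂(P(1)) = -(0.0099)·log₂(0.0099) = 0.06592
  -P(2)·log₂(P(2)) = -(0.1252)·log₂(0.1252) = 0.37531
  -P(3)·log₂(P(3)) = -(0.4741)·log₂(0.4741) = 0.51048
  -P(4)·log₂(P(4)) = -(0.3908)·log₂(0.3908) = 0.52973
H(P) = 0.06592 + 0.37531 + 0.51048 + 0.52973 = 1.48144 bits

log₂(4) = 2.00000 bits

D_KL(P||U) = 2.00000 - 1.48144 = 0.51856 ≈ 0.5186 bits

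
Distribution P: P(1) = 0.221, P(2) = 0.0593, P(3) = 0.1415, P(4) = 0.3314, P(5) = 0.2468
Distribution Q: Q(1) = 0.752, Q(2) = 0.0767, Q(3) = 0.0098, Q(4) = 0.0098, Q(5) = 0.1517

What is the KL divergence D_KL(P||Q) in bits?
1.9893 bits

D_KL(P||Q) = Σ P(x) log₂(P(x)/Q(x))

Computing term by term:
  P(1)·log₂(P(1)/Q(1)) = 0.221·log₂(0.221/0.752) = -0.39044
  P(2)·log₂(P(2)/Q(2)) = 0.0593·log₂(0.0593/0.0767) = -0.02201
  P(3)·log₂(P(3)/Q(3)) = 0.1415·log₂(0.1415/0.0098) = 0.54504
  P(4)·log₂(P(4)/Q(4)) = 0.3314·log₂(0.3314/0.0098) = 1.68340
  P(5)·log₂(P(5)/Q(5)) = 0.2468·log₂(0.2468/0.1517) = 0.17328

D_KL(P||Q) = -0.39044 - 0.02201 + 0.54504 + 1.68340 + 0.17328 = 1.98927 ≈ 1.9893 bits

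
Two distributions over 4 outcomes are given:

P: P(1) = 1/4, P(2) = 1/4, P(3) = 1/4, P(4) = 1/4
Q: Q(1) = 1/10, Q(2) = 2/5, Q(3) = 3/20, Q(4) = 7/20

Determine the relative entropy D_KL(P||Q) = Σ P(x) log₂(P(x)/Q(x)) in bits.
0.2238 bits

D_KL(P||Q) = Σ P(x) log₂(P(x)/Q(x))

Computing term by term:
  P(1)·log₂(P(1)/Q(1)) = (1/4)·log₂((1/4)/(1/10)) = 0.33048
  P(2)·log₂(P(2)/Q(2)) = (1/4)·log₂((1/4)/(2/5)) = -0.16952
  P(3)·log₂(P(3)/Q(3)) = (1/4)·log₂((1/4)/(3/20)) = 0.18424
  P(4)·log₂(P(4)/Q(4)) = (1/4)·log₂((1/4)/(7/20)) = -0.12136

D_KL(P||Q) = 0.33048 - 0.16952 + 0.18424 - 0.12136 = 0.22384 ≈ 0.2238 bits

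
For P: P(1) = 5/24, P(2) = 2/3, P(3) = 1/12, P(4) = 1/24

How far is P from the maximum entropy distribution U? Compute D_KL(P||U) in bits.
0.6488 bits

U(i) = 1/4 for all i

D_KL(P||U) = Σ P(x) log₂(P(x) / (1/4))
           = Σ P(x) log₂(P(x)) + log₂(4)
           = log₂(4) - H(P)

H(P) = -Σ P(x) log₂(P(x)):
  -P(1)·log₂(P(1)) = -(5/24)·log₂(5/24) = 0.47147
  -P(2)·log₂(P(2)) = -(2/3)·log₂(2/3) = 0.38998
  -P(3)·log₂(P(3)) = -(1/12)·log₂(1/12) = 0.29875
  -P(4)·log₂(P(4)) = -(1/24)·log₂(1/24) = 0.19104
H(P) = 0.47147 + 0.38998 + 0.29875 + 0.19104 = 1.35124 bits

log₂(4) = 2.00000 bits

D_KL(P||U) = 2.00000 - 1.35124 = 0.64876 ≈ 0.6488 bits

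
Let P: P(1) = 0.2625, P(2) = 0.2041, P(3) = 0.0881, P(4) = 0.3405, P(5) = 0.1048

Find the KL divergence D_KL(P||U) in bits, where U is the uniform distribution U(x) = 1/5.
0.1684 bits

U(i) = 1/5 for all i

D_KL(P||U) = Σ P(x) log₂(P(x) / (1/5))
           = Σ P(x) log₂(P(x)) + log₂(5)
           = log₂(5) - H(P)

H(P) = -Σ P(x) log₂(P(x)):
  -P(1)·log₂(P(1)) = -(0.2625)·log₂(0.2625) = 0.50652
  -P(2)·log₂(P(2)) = -(0.2041)·log₂(0.2041) = 0.46793
  -P(3)·log₂(P(3)) = -(0.0881)·log₂(0.0881) = 0.30877
  -P(4)·log₂(P(4)) = -(0.3405)·log₂(0.3405) = 0.52923
  -P(5)·log₂(P(5)) = -(0.1048)·log₂(0.1048) = 0.34105
H(P) = 0.50652 + 0.46793 + 0.30877 + 0.52923 + 0.34105 = 2.15350 bits

log₂(5) = 2.32193 bits

D_KL(P||U) = 2.32193 - 2.15350 = 0.16843 ≈ 0.1684 bits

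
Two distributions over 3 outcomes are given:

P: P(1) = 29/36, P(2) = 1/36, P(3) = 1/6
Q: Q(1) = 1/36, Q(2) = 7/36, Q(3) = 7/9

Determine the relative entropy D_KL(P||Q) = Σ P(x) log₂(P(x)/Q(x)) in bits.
3.4650 bits

D_KL(P||Q) = Σ P(x) log₂(P(x)/Q(x))

Computing term by term:
  P(1)·log₂(P(1)/Q(1)) = (29/36)·log₂((29/36)/(1/36)) = 3.91337
  P(2)·log₂(P(2)/Q(2)) = (1/36)·log₂((1/36)/(7/36)) = -0.07798
  P(3)·log₂(P(3)/Q(3)) = (1/6)·log₂((1/6)/(7/9)) = -0.37040

D_KL(P||Q) = 3.91337 - 0.07798 - 0.37040 = 3.46499 ≈ 3.4650 bits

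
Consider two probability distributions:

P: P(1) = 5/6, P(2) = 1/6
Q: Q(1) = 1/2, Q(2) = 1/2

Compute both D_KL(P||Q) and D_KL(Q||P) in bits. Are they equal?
D_KL(P||Q) = 0.3500 bits, D_KL(Q||P) = 0.4240 bits. No, they are not equal.

D_KL(P||Q) = Σ P(x) log₂(P(x)/Q(x))

Computing term by term:
  P(1)·log₂(P(1)/Q(1)) = (5/6)·log₂((5/6)/(1/2)) = 0.61414
  P(2)·log₂(P(2)/Q(2)) = (1/6)·log₂((1/6)/(1/2)) = -0.26416

D_KL(P||Q) = 0.61414 - 0.26416 = 0.34998 ≈ 0.3500 bits

D_KL(Q||P) = Σ Q(x) log₂(Q(x)/P(x))

Computing term by term:
  Q(1)·log₂(Q(1)/P(1)) = (1/2)·log₂((1/2)/(5/6)) = -0.36848
  Q(2)·log₂(Q(2)/P(2)) = (1/2)·log₂((1/2)/(1/6)) = 0.79248

D_KL(Q||P) = -0.36848 + 0.79248 = 0.42400 ≈ 0.4240 bits

These are NOT equal (difference: 0.0740 bits). KL divergence is asymmetric: D_KL(P||Q) ≠ D_KL(Q||P) in general.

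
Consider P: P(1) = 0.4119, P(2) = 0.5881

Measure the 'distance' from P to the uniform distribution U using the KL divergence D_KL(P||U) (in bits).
0.0225 bits

U(i) = 1/2 for all i

D_KL(P||U) = Σ P(x) log₂(P(x) / (1/2))
           = Σ P(x) log₂(P(x)) + log₂(2)
           = log₂(2) - H(P)

H(P) = -Σ P(x) log₂(P(x)):
  -P(1)·log₂(P(1)) = -(0.4119)·log₂(0.4119) = 0.52708
  -P(2)·log₂(P(2)) = -(0.5881)·log₂(0.5881) = 0.45041
H(P) = 0.52708 + 0.45041 = 0.97749 bits

log₂(2) = 1.00000 bits

D_KL(P||U) = 1.00000 - 0.97749 = 0.02251 ≈ 0.0225 bits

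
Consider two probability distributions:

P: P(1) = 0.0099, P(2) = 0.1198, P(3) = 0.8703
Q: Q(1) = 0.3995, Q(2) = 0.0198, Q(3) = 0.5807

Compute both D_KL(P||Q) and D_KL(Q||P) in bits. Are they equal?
D_KL(P||Q) = 0.7663 bits, D_KL(Q||P) = 1.7408 bits. No, they are not equal.

D_KL(P||Q) = Σ P(x) log₂(P(x)/Q(x))

Computing term by term:
  P(1)·log₂(P(1)/Q(1)) = 0.0099·log₂(0.0099/0.3995) = -0.05281
  P(2)·log₂(P(2)/Q(2)) = 0.1198·log₂(0.1198/0.0198) = 0.31113
  P(3)·log₂(P(3)/Q(3)) = 0.8703·log₂(0.8703/0.5807) = 0.50801

D_KL(P||Q) = -0.05281 + 0.31113 + 0.50801 = 0.76633 ≈ 0.7663 bits

D_KL(Q||P) = Σ Q(x) log₂(Q(x)/P(x))

Computing term by term:
  Q(1)·log₂(Q(1)/P(1)) = 0.3995·log₂(0.3995/0.0099) = 2.13118
  Q(2)·log₂(Q(2)/P(2)) = 0.0198·log₂(0.0198/0.1198) = -0.05142
  Q(3)·log₂(Q(3)/P(3)) = 0.5807·log₂(0.5807/0.8703) = -0.33897

D_KL(Q||P) = 2.13118 - 0.05142 - 0.33897 = 1.74079 ≈ 1.7408 bits

These are NOT equal (difference: 0.9745 bits). KL divergence is asymmetric: D_KL(P||Q) ≠ D_KL(Q||P) in general.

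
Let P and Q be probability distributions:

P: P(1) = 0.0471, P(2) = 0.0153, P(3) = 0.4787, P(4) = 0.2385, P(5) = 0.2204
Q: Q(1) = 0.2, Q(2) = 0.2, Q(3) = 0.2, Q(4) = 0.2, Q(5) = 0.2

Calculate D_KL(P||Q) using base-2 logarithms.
0.5392 bits

D_KL(P||Q) = Σ P(x) log₂(P(x)/Q(x))

Computing term by term:
  P(1)·log₂(P(1)/Q(1)) = 0.0471·log₂(0.0471/0.2) = -0.09826
  P(2)·log₂(P(2)/Q(2)) = 0.0153·log₂(0.0153/0.2) = -0.05674
  P(3)·log₂(P(3)/Q(3)) = 0.4787·log₂(0.4787/0.2) = 0.60274
  P(4)·log₂(P(4)/Q(4)) = 0.2385·log₂(0.2385/0.2) = 0.06058
  P(5)·log₂(P(5)/Q(5)) = 0.2204·log₂(0.2204/0.2) = 0.03088

D_KL(P||Q) = -0.09826 - 0.05674 + 0.60274 + 0.06058 + 0.03088 = 0.53920 ≈ 0.5392 bits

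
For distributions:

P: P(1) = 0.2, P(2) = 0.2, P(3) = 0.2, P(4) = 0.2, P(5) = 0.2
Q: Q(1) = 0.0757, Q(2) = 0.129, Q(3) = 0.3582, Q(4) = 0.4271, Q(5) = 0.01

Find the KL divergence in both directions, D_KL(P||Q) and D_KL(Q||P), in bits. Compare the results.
D_KL(P||Q) = 0.8842 bits, D_KL(Q||P) = 0.5377 bits. D_KL(P||Q) is larger than D_KL(Q||P) by 0.3465 bits; the two directions differ.

D_KL(P||Q) = Σ P(x) log₂(P(x)/Q(x))

Computing term by term:
  P(1)·log₂(P(1)/Q(1)) = 0.2·log₂(0.2/0.0757) = 0.28033
  P(2)·log₂(P(2)/Q(2)) = 0.2·log₂(0.2/0.129) = 0.12653
  P(3)·log₂(P(3)/Q(3)) = 0.2·log₂(0.2/0.3582) = -0.16815
  P(4)·log₂(P(4)/Q(4)) = 0.2·log₂(0.2/0.4271) = -0.21891
  P(5)·log₂(P(5)/Q(5)) = 0.2·log₂(0.2/0.01) = 0.86439

D_KL(P||Q) = 0.28033 + 0.12653 - 0.16815 - 0.21891 + 0.86439 = 0.88419 ≈ 0.8842 bits

D_KL(Q||P) = Σ Q(x) log₂(Q(x)/P(x))

Computing term by term:
  Q(1)·log₂(Q(1)/P(1)) = 0.0757·log₂(0.0757/0.2) = -0.10610
  Q(2)·log₂(Q(2)/P(2)) = 0.129·log₂(0.129/0.2) = -0.08161
  Q(3)·log₂(Q(3)/P(3)) = 0.3582·log₂(0.3582/0.2) = 0.30116
  Q(4)·log₂(Q(4)/P(4)) = 0.4271·log₂(0.4271/0.2) = 0.46749
  Q(5)·log₂(Q(5)/P(5)) = 0.01·log₂(0.01/0.2) = -0.04322

D_KL(Q||P) = -0.10610 - 0.08161 + 0.30116 + 0.46749 - 0.04322 = 0.53772 ≈ 0.5377 bits

These are NOT equal (difference: 0.3465 bits). KL divergence is asymmetric: D_KL(P||Q) ≠ D_KL(Q||P) in general.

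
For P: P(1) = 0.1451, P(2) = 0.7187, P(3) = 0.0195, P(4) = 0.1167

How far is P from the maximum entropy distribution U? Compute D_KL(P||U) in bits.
0.7810 bits

U(i) = 1/4 for all i

D_KL(P||U) = Σ P(x) log₂(P(x) / (1/4))
           = Σ P(x) log₂(P(x)) + log₂(4)
           = log₂(4) - H(P)

H(P) = -Σ P(x) log₂(P(x)):
  -P(1)·log₂(P(1)) = -(0.1451)·log₂(0.1451) = 0.40409
  -P(2)·log₂(P(2)) = -(0.7187)·log₂(0.7187) = 0.34249
  -P(3)·log₂(P(3)) = -(0.0195)·log₂(0.0195) = 0.11077
  -P(4)·log₂(P(4)) = -(0.1167)·log₂(0.1167) = 0.36167
H(P) = 0.40409 + 0.34249 + 0.11077 + 0.36167 = 1.21902 bits

log₂(4) = 2.00000 bits

D_KL(P||U) = 2.00000 - 1.21902 = 0.78098 ≈ 0.7810 bits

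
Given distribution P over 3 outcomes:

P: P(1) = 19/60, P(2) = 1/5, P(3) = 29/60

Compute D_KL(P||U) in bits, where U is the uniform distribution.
0.0883 bits

U(i) = 1/3 for all i

D_KL(P||U) = Σ P(x) log₂(P(x) / (1/3))
           = Σ P(x) log₂(P(x)) + log₂(3)
           = log₂(3) - H(P)

H(P) = -Σ P(x) log₂(P(x)):
  -P(1)·log₂(P(1)) = -(19/60)·log₂(19/60) = 0.52534
  -P(2)·log₂(P(2)) = -(1/5)·log₂(1/5) = 0.46439
  -P(3)·log₂(P(3)) = -(29/60)·log₂(29/60) = 0.50697
H(P) = 0.52534 + 0.46439 + 0.50697 = 1.49670 bits

log₂(3) = 1.58496 bits

D_KL(P||U) = 1.58496 - 1.49670 = 0.08826 ≈ 0.0883 bits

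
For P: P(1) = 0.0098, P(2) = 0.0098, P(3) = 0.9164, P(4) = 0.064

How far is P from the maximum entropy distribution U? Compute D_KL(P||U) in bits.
1.5000 bits

U(i) = 1/4 for all i

D_KL(P||U) = Σ P(x) log₂(P(x) / (1/4))
           = Σ P(x) log₂(P(x)) + log₂(4)
           = log₂(4) - H(P)

H(P) = -Σ P(x) log₂(P(x)):
  -P(1)·log₂(P(1)) = -(0.0098)·log₂(0.0098) = 0.06540
  -P(2)·log₂(P(2)) = -(0.0098)·log₂(0.0098) = 0.06540
  -P(3)·log₂(P(3)) = -(0.9164)·log₂(0.9164) = 0.11542
  -P(4)·log₂(P(4)) = -(0.064)·log₂(0.064) = 0.25381
H(P) = 0.06540 + 0.06540 + 0.11542 + 0.25381 = 0.50003 bits

log₂(4) = 2.00000 bits

D_KL(P||U) = 2.00000 - 0.50003 = 1.49997 ≈ 1.5000 bits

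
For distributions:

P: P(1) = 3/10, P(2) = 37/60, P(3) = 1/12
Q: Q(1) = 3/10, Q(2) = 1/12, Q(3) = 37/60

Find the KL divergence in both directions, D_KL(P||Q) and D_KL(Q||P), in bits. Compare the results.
D_KL(P||Q) = 1.5400 bits, D_KL(Q||P) = 1.5400 bits. The two directions give exactly the same value for this pair.

D_KL(P||Q) = Σ P(x) log₂(P(x)/Q(x))

Computing term by term:
  P(1)·log₂(P(1)/Q(1)) = (3/10)·log₂((3/10)/(3/10)) = 0.00000
  P(2)·log₂(P(2)/Q(2)) = (37/60)·log₂((37/60)/(1/12)) = 1.78064
  P(3)·log₂(P(3)/Q(3)) = (1/12)·log₂((1/12)/(37/60)) = -0.24063

D_KL(P||Q) = 0.00000 + 1.78064 - 0.24063 = 1.54001 ≈ 1.5400 bits

D_KL(Q||P) = Σ Q(x) log₂(Q(x)/P(x))

Computing term by term:
  Q(1)·log₂(Q(1)/P(1)) = (3/10)·log₂((3/10)/(3/10)) = 0.00000
  Q(2)·log₂(Q(2)/P(2)) = (1/12)·log₂((1/12)/(37/60)) = -0.24063
  Q(3)·log₂(Q(3)/P(3)) = (37/60)·log₂((37/60)/(1/12)) = 1.78064

D_KL(Q||P) = 0.00000 - 0.24063 + 1.78064 = 1.54001 ≈ 1.5400 bits

These ARE equal here. Q is P with outcomes relabeled (Q(2) = P(3), Q(3) = P(2)) by a relabeling that is its own inverse, so the two sums contain exactly the same terms in a different order. This is a special case — KL divergence is not symmetric in general: D_KL(P||Q) ≠ D_KL(Q||P) for most P, Q.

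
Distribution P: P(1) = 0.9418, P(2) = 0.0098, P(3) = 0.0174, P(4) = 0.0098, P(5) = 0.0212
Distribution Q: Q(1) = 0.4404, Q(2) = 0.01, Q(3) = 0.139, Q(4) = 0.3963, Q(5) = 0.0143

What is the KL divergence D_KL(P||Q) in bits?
0.9401 bits

D_KL(P||Q) = Σ P(x) log₂(P(x)/Q(x))

Computing term by term:
  P(1)·log₂(P(1)/Q(1)) = 0.9418·log₂(0.9418/0.4404) = 1.03278
  P(2)·log₂(P(2)/Q(2)) = 0.0098·log₂(0.0098/0.01) = -0.00029
  P(3)·log₂(P(3)/Q(3)) = 0.0174·log₂(0.0174/0.139) = -0.05216
  P(4)·log₂(P(4)/Q(4)) = 0.0098·log₂(0.0098/0.3963) = -0.05231
  P(5)·log₂(P(5)/Q(5)) = 0.0212·log₂(0.0212/0.0143) = 0.01204

D_KL(P||Q) = 1.03278 - 0.00029 - 0.05216 - 0.05231 + 0.01204 = 0.94006 ≈ 0.9401 bits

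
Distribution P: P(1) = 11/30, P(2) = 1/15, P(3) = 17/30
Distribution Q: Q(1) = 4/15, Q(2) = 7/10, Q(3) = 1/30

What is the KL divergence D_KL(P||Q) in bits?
2.2585 bits

D_KL(P||Q) = Σ P(x) log₂(P(x)/Q(x))

Computing term by term:
  P(1)·log₂(P(1)/Q(1)) = (11/30)·log₂((11/30)/(4/15)) = 0.16846
  P(2)·log₂(P(2)/Q(2)) = (1/15)·log₂((1/15)/(7/10)) = -0.22615
  P(3)·log₂(P(3)/Q(3)) = (17/30)·log₂((17/30)/(1/30)) = 2.31623

D_KL(P||Q) = 0.16846 - 0.22615 + 2.31623 = 2.25854 ≈ 2.2585 bits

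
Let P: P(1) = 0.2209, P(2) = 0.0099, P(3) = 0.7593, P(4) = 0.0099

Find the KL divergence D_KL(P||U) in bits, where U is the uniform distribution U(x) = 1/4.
1.0853 bits

U(i) = 1/4 for all i

D_KL(P||U) = Σ P(x) log₂(P(x) / (1/4))
           = Σ P(x) log₂(P(x)) + log₂(4)
           = log₂(4) - H(P)

H(P) = -Σ P(x) log₂(P(x)):
  -P(1)·log₂(P(1)) = -(0.2209)·log₂(0.2209) = 0.48124
  -P(2)·log₂(P(2)) = -(0.0099)·log₂(0.0099) = 0.06592
  -P(3)·log₂(P(3)) = -(0.7593)·log₂(0.7593) = 0.30164
  -P(4)·log₂(P(4)) = -(0.0099)·log₂(0.0099) = 0.06592
H(P) = 0.48124 + 0.06592 + 0.30164 + 0.06592 = 0.91472 bits

log₂(4) = 2.00000 bits

D_KL(P||U) = 2.00000 - 0.91472 = 1.08528 ≈ 1.0853 bits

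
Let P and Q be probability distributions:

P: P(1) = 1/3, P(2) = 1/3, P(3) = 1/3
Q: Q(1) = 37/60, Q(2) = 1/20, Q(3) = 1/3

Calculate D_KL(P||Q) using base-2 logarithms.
0.6165 bits

D_KL(P||Q) = Σ P(x) log₂(P(x)/Q(x))

Computing term by term:
  P(1)·log₂(P(1)/Q(1)) = (1/3)·log₂((1/3)/(37/60)) = -0.29584
  P(2)·log₂(P(2)/Q(2)) = (1/3)·log₂((1/3)/(1/20)) = 0.91232
  P(3)·log₂(P(3)/Q(3)) = (1/3)·log₂((1/3)/(1/3)) = 0.00000

D_KL(P||Q) = -0.29584 + 0.91232 + 0.00000 = 0.61648 ≈ 0.6165 bits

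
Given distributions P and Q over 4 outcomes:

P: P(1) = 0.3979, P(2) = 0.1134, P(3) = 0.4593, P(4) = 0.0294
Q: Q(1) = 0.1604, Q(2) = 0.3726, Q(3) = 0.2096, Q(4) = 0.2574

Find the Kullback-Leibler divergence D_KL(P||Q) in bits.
0.7547 bits

D_KL(P||Q) = Σ P(x) log₂(P(x)/Q(x))

Computing term by term:
  P(1)·log₂(P(1)/Q(1)) = 0.3979·log₂(0.3979/0.1604) = 0.52154
  P(2)·log₂(P(2)/Q(2)) = 0.1134·log₂(0.1134/0.3726) = -0.19462
  P(3)·log₂(P(3)/Q(3)) = 0.4593·log₂(0.4593/0.2096) = 0.51983
  P(4)·log₂(P(4)/Q(4)) = 0.0294·log₂(0.0294/0.2574) = -0.09203

D_KL(P||Q) = 0.52154 - 0.19462 + 0.51983 - 0.09203 = 0.75472 ≈ 0.7547 bits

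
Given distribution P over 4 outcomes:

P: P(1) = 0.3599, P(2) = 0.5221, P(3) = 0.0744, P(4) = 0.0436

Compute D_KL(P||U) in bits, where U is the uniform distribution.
0.5039 bits

U(i) = 1/4 for all i

D_KL(P||U) = Σ P(x) log₂(P(x) / (1/4))
           = Σ P(x) log₂(P(x)) + log₂(4)
           = log₂(4) - H(P)

H(P) = -Σ P(x) log₂(P(x)):
  -P(1)·log₂(P(1)) = -(0.3599)·log₂(0.3599) = 0.53061
  -P(2)·log₂(P(2)) = -(0.5221)·log₂(0.5221) = 0.48952
  -P(3)·log₂(P(3)) = -(0.0744)·log₂(0.0744) = 0.27889
  -P(4)·log₂(P(4)) = -(0.0436)·log₂(0.0436) = 0.19705
H(P) = 0.53061 + 0.48952 + 0.27889 + 0.19705 = 1.49607 bits

log₂(4) = 2.00000 bits

D_KL(P||U) = 2.00000 - 1.49607 = 0.50393 ≈ 0.5039 bits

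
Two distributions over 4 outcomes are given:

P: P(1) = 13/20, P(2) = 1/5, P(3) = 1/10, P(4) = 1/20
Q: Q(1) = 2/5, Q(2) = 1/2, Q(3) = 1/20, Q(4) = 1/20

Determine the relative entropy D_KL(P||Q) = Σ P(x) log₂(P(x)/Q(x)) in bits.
0.2909 bits

D_KL(P||Q) = Σ P(x) log₂(P(x)/Q(x))

Computing term by term:
  P(1)·log₂(P(1)/Q(1)) = (13/20)·log₂((13/20)/(2/5)) = 0.45529
  P(2)·log₂(P(2)/Q(2)) = (1/5)·log₂((1/5)/(1/2)) = -0.26439
  P(3)·log₂(P(3)/Q(3)) = (1/10)·log₂((1/10)/(1/20)) = 0.10000
  P(4)·log₂(P(4)/Q(4)) = (1/20)·log₂((1/20)/(1/20)) = 0.00000

D_KL(P||Q) = 0.45529 - 0.26439 + 0.10000 + 0.00000 = 0.29090 ≈ 0.2909 bits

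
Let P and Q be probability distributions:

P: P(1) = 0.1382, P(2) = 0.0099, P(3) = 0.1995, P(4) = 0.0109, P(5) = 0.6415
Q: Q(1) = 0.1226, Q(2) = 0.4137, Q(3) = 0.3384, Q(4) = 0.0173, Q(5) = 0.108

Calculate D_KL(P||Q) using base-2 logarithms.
1.4601 bits

D_KL(P||Q) = Σ P(x) log₂(P(x)/Q(x))

Computing term by term:
  P(1)·log₂(P(1)/Q(1)) = 0.1382·log₂(0.1382/0.1226) = 0.02388
  P(2)·log₂(P(2)/Q(2)) = 0.0099·log₂(0.0099/0.4137) = -0.05331
  P(3)·log₂(P(3)/Q(3)) = 0.1995·log₂(0.1995/0.3384) = -0.15209
  P(4)·log₂(P(4)/Q(4)) = 0.0109·log₂(0.0109/0.0173) = -0.00726
  P(5)·log₂(P(5)/Q(5)) = 0.6415·log₂(0.6415/0.108) = 1.64892

D_KL(P||Q) = 0.02388 - 0.05331 - 0.15209 - 0.00726 + 1.64892 = 1.46014 ≈ 1.4601 bits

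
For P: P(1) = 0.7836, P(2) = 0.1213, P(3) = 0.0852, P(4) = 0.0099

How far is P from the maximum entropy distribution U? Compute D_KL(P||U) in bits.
0.9865 bits

U(i) = 1/4 for all i

D_KL(P||U) = Σ P(x) log₂(P(x) / (1/4))
           = Σ P(x) log₂(P(x)) + log₂(4)
           = log₂(4) - H(P)

H(P) = -Σ P(x) log₂(P(x)):
  -P(1)·log₂(P(1)) = -(0.7836)·log₂(0.7836) = 0.27568
  -P(2)·log₂(P(2)) = -(0.1213)·log₂(0.1213) = 0.36916
  -P(3)·log₂(P(3)) = -(0.0852)·log₂(0.0852) = 0.30272
  -P(4)·log₂(P(4)) = -(0.0099)·log₂(0.0099) = 0.06592
H(P) = 0.27568 + 0.36916 + 0.30272 + 0.06592 = 1.01348 bits

log₂(4) = 2.00000 bits

D_KL(P||U) = 2.00000 - 1.01348 = 0.98652 ≈ 0.9865 bits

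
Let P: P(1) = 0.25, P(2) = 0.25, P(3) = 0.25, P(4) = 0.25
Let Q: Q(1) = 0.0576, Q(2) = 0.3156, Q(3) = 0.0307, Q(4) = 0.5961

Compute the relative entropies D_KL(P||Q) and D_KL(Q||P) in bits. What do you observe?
D_KL(P||Q) = 0.8884 bits, D_KL(Q||P) = 0.6385 bits. The two directions give different values (D_KL(P||Q) exceeds D_KL(Q||P) by 0.2499 bits): KL divergence is asymmetric.

D_KL(P||Q) = Σ P(x) log₂(P(x)/Q(x))

Computing term by term:
  P(1)·log₂(P(1)/Q(1)) = 0.25·log₂(0.25/0.0576) = 0.52945
  P(2)·log₂(P(2)/Q(2)) = 0.25·log₂(0.25/0.3156) = -0.08404
  P(3)·log₂(P(3)/Q(3)) = 0.25·log₂(0.25/0.0307) = 0.75640
  P(4)·log₂(P(4)/Q(4)) = 0.25·log₂(0.25/0.5961) = -0.31341

D_KL(P||Q) = 0.52945 - 0.08404 + 0.75640 - 0.31341 = 0.88840 ≈ 0.8884 bits

D_KL(Q||P) = Σ Q(x) log₂(Q(x)/P(x))

Computing term by term:
  Q(1)·log₂(Q(1)/P(1)) = 0.0576·log₂(0.0576/0.25) = -0.12198
  Q(2)·log₂(Q(2)/P(2)) = 0.3156·log₂(0.3156/0.25) = 0.10609
  Q(3)·log₂(Q(3)/P(3)) = 0.0307·log₂(0.0307/0.25) = -0.09289
  Q(4)·log₂(Q(4)/P(4)) = 0.5961·log₂(0.5961/0.25) = 0.74729

D_KL(Q||P) = -0.12198 + 0.10609 - 0.09289 + 0.74729 = 0.63851 ≈ 0.6385 bits

These are NOT equal (difference: 0.2499 bits). KL divergence is asymmetric: D_KL(P||Q) ≠ D_KL(Q||P) in general.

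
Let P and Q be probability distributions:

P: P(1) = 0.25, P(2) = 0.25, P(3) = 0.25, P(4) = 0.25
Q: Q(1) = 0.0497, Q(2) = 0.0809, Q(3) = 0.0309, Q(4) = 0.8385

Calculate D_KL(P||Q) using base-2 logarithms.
1.3072 bits

D_KL(P||Q) = Σ P(x) log₂(P(x)/Q(x))

Computing term by term:
  P(1)·log₂(P(1)/Q(1)) = 0.25·log₂(0.25/0.0497) = 0.58265
  P(2)·log₂(P(2)/Q(2)) = 0.25·log₂(0.25/0.0809) = 0.40693
  P(3)·log₂(P(3)/Q(3)) = 0.25·log₂(0.25/0.0309) = 0.75406
  P(4)·log₂(P(4)/Q(4)) = 0.25·log₂(0.25/0.8385) = -0.43647

D_KL(P||Q) = 0.58265 + 0.40693 + 0.75406 - 0.43647 = 1.30717 ≈ 1.3072 bits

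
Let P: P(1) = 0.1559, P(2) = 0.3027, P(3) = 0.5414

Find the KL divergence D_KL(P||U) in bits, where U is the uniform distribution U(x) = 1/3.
0.1658 bits

U(i) = 1/3 for all i

D_KL(P||U) = Σ P(x) log₂(P(x) / (1/3))
           = Σ P(x) log₂(P(x)) + log₂(3)
           = log₂(3) - H(P)

H(P) = -Σ P(x) log₂(P(x)):
  -P(1)·log₂(P(1)) = -(0.1559)·log₂(0.1559) = 0.41802
  -P(2)·log₂(P(2)) = -(0.3027)·log₂(0.3027) = 0.52187
  -P(3)·log₂(P(3)) = -(0.5414)·log₂(0.5414) = 0.47927
H(P) = 0.41802 + 0.52187 + 0.47927 = 1.41916 bits

log₂(3) = 1.58496 bits

D_KL(P||U) = 1.58496 - 1.41916 = 0.16580 ≈ 0.1658 bits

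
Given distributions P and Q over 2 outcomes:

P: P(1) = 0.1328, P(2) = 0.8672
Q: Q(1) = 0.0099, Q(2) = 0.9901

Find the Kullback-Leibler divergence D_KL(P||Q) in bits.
0.3316 bits

D_KL(P||Q) = Σ P(x) log₂(P(x)/Q(x))

Computing term by term:
  P(1)·log₂(P(1)/Q(1)) = 0.1328·log₂(0.1328/0.0099) = 0.49743
  P(2)·log₂(P(2)/Q(2)) = 0.8672·log₂(0.8672/0.9901) = -0.16582

D_KL(P||Q) = 0.49743 - 0.16582 = 0.33161 ≈ 0.3316 bits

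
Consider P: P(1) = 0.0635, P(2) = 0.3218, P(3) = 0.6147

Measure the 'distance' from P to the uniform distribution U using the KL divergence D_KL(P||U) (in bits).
0.3745 bits

U(i) = 1/3 for all i

D_KL(P||U) = Σ P(x) log₂(P(x) / (1/3))
           = Σ P(x) log₂(P(x)) + log₂(3)
           = log₂(3) - H(P)

H(P) = -Σ P(x) log₂(P(x)):
  -P(1)·log₂(P(1)) = -(0.0635)·log₂(0.0635) = 0.25255
  -P(2)·log₂(P(2)) = -(0.3218)·log₂(0.3218) = 0.52639
  -P(3)·log₂(P(3)) = -(0.6147)·log₂(0.6147) = 0.43155
H(P) = 0.25255 + 0.52639 + 0.43155 = 1.21049 bits

log₂(3) = 1.58496 bits

D_KL(P||U) = 1.58496 - 1.21049 = 0.37447 ≈ 0.3745 bits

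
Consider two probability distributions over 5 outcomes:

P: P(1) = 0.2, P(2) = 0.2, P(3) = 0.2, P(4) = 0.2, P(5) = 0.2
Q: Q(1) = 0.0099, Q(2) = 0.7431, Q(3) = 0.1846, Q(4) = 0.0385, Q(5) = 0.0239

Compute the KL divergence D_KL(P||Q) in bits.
1.6001 bits

D_KL(P||Q) = Σ P(x) log₂(P(x)/Q(x))

Computing term by term:
  P(1)·log₂(P(1)/Q(1)) = 0.2·log₂(0.2/0.0099) = 0.86729
  P(2)·log₂(P(2)/Q(2)) = 0.2·log₂(0.2/0.7431) = -0.37871
  P(3)·log₂(P(3)/Q(3)) = 0.2·log₂(0.2/0.1846) = 0.02312
  P(4)·log₂(P(4)/Q(4)) = 0.2·log₂(0.2/0.0385) = 0.47541
  P(5)·log₂(P(5)/Q(5)) = 0.2·log₂(0.2/0.0239) = 0.61298

D_KL(P||Q) = 0.86729 - 0.37871 + 0.02312 + 0.47541 + 0.61298 = 1.60009 ≈ 1.6001 bits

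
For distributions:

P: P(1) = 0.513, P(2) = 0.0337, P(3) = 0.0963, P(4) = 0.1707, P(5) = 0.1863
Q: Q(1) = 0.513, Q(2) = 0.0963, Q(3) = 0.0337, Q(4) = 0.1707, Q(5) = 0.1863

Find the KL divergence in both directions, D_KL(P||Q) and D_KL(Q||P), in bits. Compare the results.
D_KL(P||Q) = 0.0948 bits, D_KL(Q||P) = 0.0948 bits. The two directions give exactly the same value for this pair.

D_KL(P||Q) = Σ P(x) log₂(P(x)/Q(x))

Computing term by term:
  P(1)·log₂(P(1)/Q(1)) = 0.513·log₂(0.513/0.513) = 0.00000
  P(2)·log₂(P(2)/Q(2)) = 0.0337·log₂(0.0337/0.0963) = -0.05105
  P(3)·log₂(P(3)/Q(3)) = 0.0963·log₂(0.0963/0.0337) = 0.14587
  P(4)·log₂(P(4)/Q(4)) = 0.1707·log₂(0.1707/0.1707) = 0.00000
  P(5)·log₂(P(5)/Q(5)) = 0.1863·log₂(0.1863/0.1863) = 0.00000

D_KL(P||Q) = 0.00000 - 0.05105 + 0.14587 + 0.00000 + 0.00000 = 0.09482 ≈ 0.0948 bits

D_KL(Q||P) = Σ Q(x) log₂(Q(x)/P(x))

Computing term by term:
  Q(1)·log₂(Q(1)/P(1)) = 0.513·log₂(0.513/0.513) = 0.00000
  Q(2)·log₂(Q(2)/P(2)) = 0.0963·log₂(0.0963/0.0337) = 0.14587
  Q(3)·log₂(Q(3)/P(3)) = 0.0337·log₂(0.0337/0.0963) = -0.05105
  Q(4)·log₂(Q(4)/P(4)) = 0.1707·log₂(0.1707/0.1707) = 0.00000
  Q(5)·log₂(Q(5)/P(5)) = 0.1863·log₂(0.1863/0.1863) = 0.00000

D_KL(Q||P) = 0.00000 + 0.14587 - 0.05105 + 0.00000 + 0.00000 = 0.09482 ≈ 0.0948 bits

These ARE equal here. Q is P with outcomes relabeled (Q(2) = P(3), Q(3) = P(2)) by a relabeling that is its own inverse, so the two sums contain exactly the same terms in a different order. This is a special case — KL divergence is not symmetric in general: D_KL(P||Q) ≠ D_KL(Q||P) for most P, Q.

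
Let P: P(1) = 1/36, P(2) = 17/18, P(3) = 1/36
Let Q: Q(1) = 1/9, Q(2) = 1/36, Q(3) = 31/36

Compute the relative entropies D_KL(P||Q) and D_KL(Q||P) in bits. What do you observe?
D_KL(P||Q) = 4.6117 bits, D_KL(Q||P) = 4.3470 bits. The two directions give different values (D_KL(P||Q) exceeds D_KL(Q||P) by 0.2647 bits): KL divergence is asymmetric.

D_KL(P||Q) = Σ P(x) log₂(P(x)/Q(x))

Computing term by term:
  P(1)·log₂(P(1)/Q(1)) = (1/36)·log₂((1/36)/(1/9)) = -0.05556
  P(2)·log₂(P(2)/Q(2)) = (17/18)·log₂((17/18)/(1/36)) = 4.80483
  P(3)·log₂(P(3)/Q(3)) = (1/36)·log₂((1/36)/(31/36)) = -0.13762

D_KL(P||Q) = -0.05556 + 4.80483 - 0.13762 = 4.61165 ≈ 4.6117 bits

D_KL(Q||P) = Σ Q(x) log₂(Q(x)/P(x))

Computing term by term:
  Q(1)·log₂(Q(1)/P(1)) = (1/9)·log₂((1/9)/(1/36)) = 0.22222
  Q(2)·log₂(Q(2)/P(2)) = (1/36)·log₂((1/36)/(17/18)) = -0.14132
  Q(3)·log₂(Q(3)/P(3)) = (31/36)·log₂((31/36)/(1/36)) = 4.26611

D_KL(Q||P) = 0.22222 - 0.14132 + 4.26611 = 4.34701 ≈ 4.3470 bits

These are NOT equal (difference: 0.2647 bits). KL divergence is asymmetric: D_KL(P||Q) ≠ D_KL(Q||P) in general.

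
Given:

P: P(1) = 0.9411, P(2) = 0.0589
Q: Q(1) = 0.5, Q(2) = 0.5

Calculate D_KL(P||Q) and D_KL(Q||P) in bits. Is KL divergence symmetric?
D_KL(P||Q) = 0.6769 bits, D_KL(Q||P) = 1.0866 bits. No, KL divergence is not symmetric.

D_KL(P||Q) = Σ P(x) log₂(P(x)/Q(x))

Computing term by term:
  P(1)·log₂(P(1)/Q(1)) = 0.9411·log₂(0.9411/0.5) = 0.85868
  P(2)·log₂(P(2)/Q(2)) = 0.0589·log₂(0.0589/0.5) = -0.18174

D_KL(P||Q) = 0.85868 - 0.18174 = 0.67694 ≈ 0.6769 bits

D_KL(Q||P) = Σ Q(x) log₂(Q(x)/P(x))

Computing term by term:
  Q(1)·log₂(Q(1)/P(1)) = 0.5·log₂(0.5/0.9411) = -0.45621
  Q(2)·log₂(Q(2)/P(2)) = 0.5·log₂(0.5/0.0589) = 1.54279

D_KL(Q||P) = -0.45621 + 1.54279 = 1.08658 ≈ 1.0866 bits

These are NOT equal (difference: 0.4097 bits). KL divergence is asymmetric: D_KL(P||Q) ≠ D_KL(Q||P) in general.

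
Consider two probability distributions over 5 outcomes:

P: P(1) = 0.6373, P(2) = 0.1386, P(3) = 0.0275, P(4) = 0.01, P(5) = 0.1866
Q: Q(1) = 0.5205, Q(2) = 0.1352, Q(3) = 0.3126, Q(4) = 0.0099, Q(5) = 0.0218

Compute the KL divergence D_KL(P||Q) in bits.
0.6728 bits

D_KL(P||Q) = Σ P(x) log₂(P(x)/Q(x))

Computing term by term:
  P(1)·log₂(P(1)/Q(1)) = 0.6373·log₂(0.6373/0.5205) = 0.18614
  P(2)·log₂(P(2)/Q(2)) = 0.1386·log₂(0.1386/0.1352) = 0.00497
  P(3)·log₂(P(3)/Q(3)) = 0.0275·log₂(0.0275/0.3126) = -0.09644
  P(4)·log₂(P(4)/Q(4)) = 0.01·log₂(0.01/0.0099) = 0.00014
  P(5)·log₂(P(5)/Q(5)) = 0.1866·log₂(0.1866/0.0218) = 0.57800

D_KL(P||Q) = 0.18614 + 0.00497 - 0.09644 + 0.00014 + 0.57800 = 0.67281 ≈ 0.6728 bits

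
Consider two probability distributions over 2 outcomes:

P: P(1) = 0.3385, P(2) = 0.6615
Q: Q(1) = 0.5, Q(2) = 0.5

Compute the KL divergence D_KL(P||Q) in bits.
0.0766 bits

D_KL(P||Q) = Σ P(x) log₂(P(x)/Q(x))

Computing term by term:
  P(1)·log₂(P(1)/Q(1)) = 0.3385·log₂(0.3385/0.5) = -0.19050
  P(2)·log₂(P(2)/Q(2)) = 0.6615·log₂(0.6615/0.5) = 0.26712

D_KL(P||Q) = -0.19050 + 0.26712 = 0.07662 ≈ 0.0766 bits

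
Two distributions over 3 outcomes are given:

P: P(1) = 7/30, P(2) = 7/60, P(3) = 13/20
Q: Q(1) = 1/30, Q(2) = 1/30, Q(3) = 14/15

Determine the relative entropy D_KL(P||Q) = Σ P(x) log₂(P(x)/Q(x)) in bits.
0.5266 bits

D_KL(P||Q) = Σ P(x) log₂(P(x)/Q(x))

Computing term by term:
  P(1)·log₂(P(1)/Q(1)) = (7/30)·log₂((7/30)/(1/30)) = 0.65505
  P(2)·log₂(P(2)/Q(2)) = (7/60)·log₂((7/60)/(1/30)) = 0.21086
  P(3)·log₂(P(3)/Q(3)) = (13/20)·log₂((13/20)/(14/15)) = -0.33927

D_KL(P||Q) = 0.65505 + 0.21086 - 0.33927 = 0.52664 ≈ 0.5266 bits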